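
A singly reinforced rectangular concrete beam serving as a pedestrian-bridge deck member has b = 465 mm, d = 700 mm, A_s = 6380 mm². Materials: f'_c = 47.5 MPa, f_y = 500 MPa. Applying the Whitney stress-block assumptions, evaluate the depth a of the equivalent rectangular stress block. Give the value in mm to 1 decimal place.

T = A_s f_y = 6380 × 500 = 3190000 N = 3190 kN.
Setting C = 0.85 f'_c a b equal to T: a = 3190000/(0.85 × 47.5 × 465) = 169.9 mm.

a ≈ 169.9 mm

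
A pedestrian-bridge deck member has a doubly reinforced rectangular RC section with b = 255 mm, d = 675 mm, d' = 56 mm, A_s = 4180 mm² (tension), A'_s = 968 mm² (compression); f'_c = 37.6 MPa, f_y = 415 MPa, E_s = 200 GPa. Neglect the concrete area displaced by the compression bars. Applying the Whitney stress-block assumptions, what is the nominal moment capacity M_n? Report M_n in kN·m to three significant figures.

M_n ≈ 1040 kN·m

Assume both tension and compression steel yield.
Net tension couple steel: A_s − A'_s = 3212 mm².
a = (A_s − A'_s) f_y / (0.85 f'_c b) = 1332980/(0.85 × 37.6 × 255) = 163.56 mm.
c = a/β₁ = 163.56/0.781 = 209.42 mm; ε'_s = 0.003(c − d')/c = 0.0022 ≥ f_y/E_s = 0.0021, so compression steel does yield.
M_n = (A_s − A'_s) f_y (d − a/2) + A'_s f_y (d − d') = [1332980 × (675 − 81.78) + 401720 × (675 − 56)] × 10⁻⁶ = 790.75 + 248.66 = 1039.41 kN·m.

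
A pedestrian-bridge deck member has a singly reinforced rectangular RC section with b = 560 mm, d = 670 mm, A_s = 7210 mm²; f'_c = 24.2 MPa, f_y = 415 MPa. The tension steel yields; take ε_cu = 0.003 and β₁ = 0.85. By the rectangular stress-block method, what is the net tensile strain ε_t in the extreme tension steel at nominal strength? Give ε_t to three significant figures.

ε_t ≈ 0.00358

a = A_s f_y/(0.85 f'_c b) = 259.75 mm.
β₁ = 0.85, so c = a/β₁ = 259.75/0.85 = 305.59 mm.
From the linear strain diagram with ε_cu = 0.003: ε_t = 0.003 (d − c)/c = 0.003 × (670 − 305.59)/305.59 = 0.00358.
ε_t < 0.004 — the section is over-reinforced for flexure under ACI limits.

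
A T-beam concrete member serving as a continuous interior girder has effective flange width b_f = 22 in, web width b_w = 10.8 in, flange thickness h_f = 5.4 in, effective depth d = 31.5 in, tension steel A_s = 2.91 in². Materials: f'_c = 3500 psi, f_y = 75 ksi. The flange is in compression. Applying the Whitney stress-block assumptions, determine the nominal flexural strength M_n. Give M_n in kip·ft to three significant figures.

Tension: T = A_s f_y = 2.91 × 75 = 218.25 kips.
Try a within the flange: a = T/(0.85 f'_c b_f) = 218.25/(0.85 × 3.5 × 22) = 3.335 in.
Since a = 3.335 ≤ h_f = 5.4 in, the stress block lies entirely in the flange; analyse as a rectangular beam of width b_f.
M_n = T(d − a/2) = 218.25 × (31.5 − 1.6675) = 6510.9 kip·in.
M_n = 6510.9/12 = 542.58 kip·ft.

M_n ≈ 543 kip·ft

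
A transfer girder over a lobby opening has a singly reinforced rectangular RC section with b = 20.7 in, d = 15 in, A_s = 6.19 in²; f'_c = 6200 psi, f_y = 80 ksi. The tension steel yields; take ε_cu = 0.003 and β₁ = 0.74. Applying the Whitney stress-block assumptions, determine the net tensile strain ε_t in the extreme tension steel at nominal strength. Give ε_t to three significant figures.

ε_t ≈ 0.00434

a = A_s f_y/(0.85 f'_c b) = 4.539 in.
β₁ = 0.74, so c = a/β₁ = 4.539/0.74 = 6.134 in.
From the linear strain diagram with ε_cu = 0.003: ε_t = 0.003 (d − c)/c = 0.003 × (15 − 6.134)/6.134 = 0.00434.
ε_t is between 0.004 and 0.005 — transition zone.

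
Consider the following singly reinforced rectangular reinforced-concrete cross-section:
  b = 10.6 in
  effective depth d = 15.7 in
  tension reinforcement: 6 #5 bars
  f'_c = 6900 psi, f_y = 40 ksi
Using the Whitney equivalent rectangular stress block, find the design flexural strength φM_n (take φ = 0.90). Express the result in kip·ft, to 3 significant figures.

φM_n ≈ 84.3 kip·ft

A_s = 6 × 0.31 = 1.86 in².
T = A_s f_y = 1.86 × 40 = 74.4 kips.
a = T/(0.85 f'_c b) = 74.4/(0.85 × 6.9 × 10.6) = 1.197 in.
M_n = T(d − a/2) = 74.4 × (15.7 − 0.5985) = 1123.6 kip·in = 1123.6/12 = 93.63 kip·ft.
φM_n = 0.90 × 93.63 = 84.27 kip·ft.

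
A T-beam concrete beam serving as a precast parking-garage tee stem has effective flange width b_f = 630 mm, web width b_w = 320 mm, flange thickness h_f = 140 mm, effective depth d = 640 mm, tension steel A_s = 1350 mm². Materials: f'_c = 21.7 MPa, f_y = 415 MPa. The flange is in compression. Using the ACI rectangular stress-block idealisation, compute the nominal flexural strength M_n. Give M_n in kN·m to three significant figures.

M_n ≈ 345 kN·m

Tension: T = A_s f_y = 1350 × 415 = 560250 N.
Try a within the flange: a = T/(0.85 f'_c b_f) = 560250/(0.85 × 21.7 × 630) = 48.21 mm.
Since a = 48.21 ≤ h_f = 140 mm, the stress block lies entirely in the flange; analyse as a rectangular beam of width b_f.
M_n = T(d − a/2) = 560250 × (640 − 24.105) = 345.06 × 10⁶ N·mm.
M_n = 345.06 kN·m.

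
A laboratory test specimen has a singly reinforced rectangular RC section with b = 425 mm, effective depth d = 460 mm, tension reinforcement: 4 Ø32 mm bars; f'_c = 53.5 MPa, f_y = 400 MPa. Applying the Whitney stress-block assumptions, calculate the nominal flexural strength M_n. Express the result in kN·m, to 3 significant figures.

A_s = 4 × 804 = 3216 mm².
T = A_s f_y = 3216 × 400 = 1286400 N = 1286.4 kN.
From C = T: a = T/(0.85 f'_c b) = 1286400/(0.85 × 53.5 × 425) = 66.56 mm.
M_n = T(d − a/2) = 1286.4 kN × (460 − 33.28) mm = 548.93 kN·m.

M_n ≈ 549 kN·m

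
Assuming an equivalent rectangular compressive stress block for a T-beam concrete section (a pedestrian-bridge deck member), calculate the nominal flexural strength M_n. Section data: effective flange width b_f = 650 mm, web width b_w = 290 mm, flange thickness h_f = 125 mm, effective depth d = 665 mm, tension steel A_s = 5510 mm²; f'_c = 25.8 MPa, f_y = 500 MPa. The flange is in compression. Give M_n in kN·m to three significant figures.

Tension: T = A_s f_y = 5510 × 500 = 2755000 N.
Try a within the flange: a = T/(0.85 f'_c b_f) = 2755000/(0.85 × 25.8 × 650) = 193.27 mm.
a = 193.27 > h_f = 125 mm: the block extends into the web. Split into flange-overhang and web parts.
C_f = 0.85 f'_c (b_f − b_w) h_f = 0.85 × 25.8 × (650 − 290) × 125 = 986850 N.
Remaining web compression depth: a_w = (T − C_f)/(0.85 f'_c b_w) = (2755000 − 986850)/(0.85 × 25.8 × 290) = 278.02 mm.
M_n = C_f(d − h_f/2) + (T − C_f)(d − a_w/2) = 986850 × (665 − 62.5) + 1768150 × (665 − 139.01) = 594.58 + 930.03 = 1524.61 × 10⁶ N·mm.
M_n = 1524.61 kN·m.

M_n ≈ 1520 kN·m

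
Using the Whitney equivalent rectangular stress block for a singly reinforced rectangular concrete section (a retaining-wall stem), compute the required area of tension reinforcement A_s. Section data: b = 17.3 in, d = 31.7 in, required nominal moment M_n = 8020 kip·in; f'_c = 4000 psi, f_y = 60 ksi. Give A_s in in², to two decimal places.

From M_n = 0.85 f'_c a b (d − a/2):
a = d − √(d² − 2M_n/(0.85 f'_c b)) = 31.7 − √(31.7² − 2 × 8020/(0.85 × 4 × 17.3)) = 4.641 in.
A_s = 0.85 f'_c a b / f_y = 0.85 × 4 × 4.641 × 17.3 / 60 = 4.550 in².

A_s ≈ 4.55 in²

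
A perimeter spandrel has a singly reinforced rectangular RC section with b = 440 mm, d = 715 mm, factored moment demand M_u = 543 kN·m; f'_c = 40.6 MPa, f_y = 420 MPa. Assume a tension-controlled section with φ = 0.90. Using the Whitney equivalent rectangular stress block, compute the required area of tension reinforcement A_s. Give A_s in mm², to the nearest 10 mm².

A_s ≈ 2090 mm²

M_n = M_u/φ = 543/0.90 = 603.333 kN·m.
With M_n = 0.85 f'_c a b (d − a/2), solve the quadratic for a:
a = d − √(d² − 2M_n/(0.85 f'_c b)) = 715 − √(715² − 2 × 603.333×10⁶/(0.85 × 40.6 × 440)) = 57.92 mm.
A_s = 0.85 f'_c a b / f_y = 0.85 × 40.6 × 57.92 × 440 / 420 = 2094.0 mm².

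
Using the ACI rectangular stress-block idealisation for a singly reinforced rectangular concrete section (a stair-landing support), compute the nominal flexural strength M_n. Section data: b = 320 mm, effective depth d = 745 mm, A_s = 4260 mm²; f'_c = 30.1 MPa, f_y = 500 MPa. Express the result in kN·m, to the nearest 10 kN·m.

T = A_s f_y = 4260 × 500 = 2130000 N = 2130 kN.
From C = T: a = T/(0.85 f'_c b) = 2130000/(0.85 × 30.1 × 320) = 260.16 mm.
M_n = T(d − a/2) = 2130 kN × (745 − 130.08) mm = 1309.78 kN·m.

M_n ≈ 1310 kN·m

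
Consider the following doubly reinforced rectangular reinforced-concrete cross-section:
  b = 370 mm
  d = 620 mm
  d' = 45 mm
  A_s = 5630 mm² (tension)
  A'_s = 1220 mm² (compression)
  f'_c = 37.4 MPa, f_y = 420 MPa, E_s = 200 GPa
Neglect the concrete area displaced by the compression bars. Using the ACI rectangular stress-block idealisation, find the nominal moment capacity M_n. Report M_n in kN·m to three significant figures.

M_n ≈ 1300 kN·m

Assume both tension and compression steel yield.
Net tension couple steel: A_s − A'_s = 4410 mm².
a = (A_s − A'_s) f_y / (0.85 f'_c b) = 1852200/(0.85 × 37.4 × 370) = 157.47 mm.
c = a/β₁ = 157.47/0.783 = 201.11 mm; ε'_s = 0.003(c − d')/c = 0.0023 ≥ f_y/E_s = 0.0021, so compression steel does yield.
M_n = (A_s − A'_s) f_y (d − a/2) + A'_s f_y (d − d') = [1852200 × (620 − 78.735) + 512400 × (620 − 45)] × 10⁻⁶ = 1002.53 + 294.63 = 1297.16 kN·m.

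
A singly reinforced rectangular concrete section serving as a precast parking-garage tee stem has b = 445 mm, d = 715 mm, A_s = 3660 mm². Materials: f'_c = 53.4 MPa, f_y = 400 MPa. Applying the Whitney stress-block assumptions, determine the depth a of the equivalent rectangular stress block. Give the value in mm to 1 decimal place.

T = A_s f_y = 3660 × 400 = 1464000 N = 1464 kN.
Setting C = 0.85 f'_c a b equal to T: a = 1464000/(0.85 × 53.4 × 445) = 72.5 mm.

a ≈ 72.5 mm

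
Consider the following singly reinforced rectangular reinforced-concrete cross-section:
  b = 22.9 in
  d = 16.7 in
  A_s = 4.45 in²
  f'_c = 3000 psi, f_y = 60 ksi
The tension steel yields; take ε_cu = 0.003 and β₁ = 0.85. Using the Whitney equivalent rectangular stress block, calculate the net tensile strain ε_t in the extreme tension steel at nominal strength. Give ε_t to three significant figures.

ε_t ≈ 0.00631

a = A_s f_y/(0.85 f'_c b) = 4.572 in.
β₁ = 0.85, so c = a/β₁ = 4.572/0.85 = 5.379 in.
From the linear strain diagram with ε_cu = 0.003: ε_t = 0.003 (d − c)/c = 0.003 × (16.7 − 5.379)/5.379 = 0.00631.
Since ε_t ≥ 0.005, the section is tension-controlled.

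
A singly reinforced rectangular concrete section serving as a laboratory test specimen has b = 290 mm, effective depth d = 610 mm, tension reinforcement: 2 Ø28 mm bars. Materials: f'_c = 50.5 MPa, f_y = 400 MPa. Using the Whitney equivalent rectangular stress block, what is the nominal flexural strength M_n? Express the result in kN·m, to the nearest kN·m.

A_s = 2 × 616 = 1232 mm².
T = A_s f_y = 1232 × 400 = 492800 N = 492.8 kN.
From C = T: a = T/(0.85 f'_c b) = 492800/(0.85 × 50.5 × 290) = 39.59 mm.
M_n = T(d − a/2) = 492.8 kN × (610 − 19.795) mm = 290.85 kN·m.

M_n ≈ 291 kN·m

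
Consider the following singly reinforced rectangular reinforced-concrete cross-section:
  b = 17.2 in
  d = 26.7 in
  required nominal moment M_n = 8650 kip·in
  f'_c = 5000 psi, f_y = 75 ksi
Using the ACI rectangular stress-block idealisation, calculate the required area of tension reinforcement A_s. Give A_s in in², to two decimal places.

A_s ≈ 4.75 in²

From M_n = 0.85 f'_c a b (d − a/2):
a = d − √(d² − 2M_n/(0.85 f'_c b)) = 26.7 − √(26.7² − 2 × 8650/(0.85 × 5 × 17.2)) = 4.877 in.
A_s = 0.85 f'_c a b / f_y = 0.85 × 5 × 4.877 × 17.2 / 75 = 4.753 in².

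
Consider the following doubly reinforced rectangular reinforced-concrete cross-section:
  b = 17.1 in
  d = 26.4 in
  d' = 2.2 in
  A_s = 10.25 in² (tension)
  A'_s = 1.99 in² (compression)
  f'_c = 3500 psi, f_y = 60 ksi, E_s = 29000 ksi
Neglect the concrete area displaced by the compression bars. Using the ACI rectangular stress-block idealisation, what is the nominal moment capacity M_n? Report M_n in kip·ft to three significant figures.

Assume both steels yield.
a = (A_s − A'_s) f_y/(0.85 f'_c b) = (10.25 − 1.99) × 60/(0.85 × 3.5 × 17.1) = 9.742 in.
c = a/β₁ = 9.742/0.85 = 11.461 in; ε'_s = 0.003(c − d')/c = 0.0024 ≥ ε_y = 0.0021, so the compression steel yields.
M_n = (A_s − A'_s) f_y (d − a/2) + A'_s f_y (d − d') = 495.6 × (26.4 − 4.871) + 119.4 × (26.4 − 2.2) = 10669.8 + 2889.5 = 13559.3 kip·in = 13559.3/12 = 1129.94 kip·ft.

M_n ≈ 1130 kip·ft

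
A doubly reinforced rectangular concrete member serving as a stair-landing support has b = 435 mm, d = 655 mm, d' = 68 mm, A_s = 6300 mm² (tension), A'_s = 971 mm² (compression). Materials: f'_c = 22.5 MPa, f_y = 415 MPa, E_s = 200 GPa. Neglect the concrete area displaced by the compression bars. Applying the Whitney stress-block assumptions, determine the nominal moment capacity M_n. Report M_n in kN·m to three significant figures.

M_n ≈ 1390 kN·m

Assume both tension and compression steel yield.
Net tension couple steel: A_s − A'_s = 5329 mm².
a = (A_s − A'_s) f_y / (0.85 f'_c b) = 2211535/(0.85 × 22.5 × 435) = 265.83 mm.
c = a/β₁ = 265.83/0.85 = 312.74 mm; ε'_s = 0.003(c − d')/c = 0.0023 ≥ f_y/E_s = 0.0021, so compression steel does yield.
M_n = (A_s − A'_s) f_y (d − a/2) + A'_s f_y (d − d') = [2211535 × (655 − 132.915) + 402965 × (655 − 68)] × 10⁻⁶ = 1154.61 + 236.54 = 1391.15 kN·m.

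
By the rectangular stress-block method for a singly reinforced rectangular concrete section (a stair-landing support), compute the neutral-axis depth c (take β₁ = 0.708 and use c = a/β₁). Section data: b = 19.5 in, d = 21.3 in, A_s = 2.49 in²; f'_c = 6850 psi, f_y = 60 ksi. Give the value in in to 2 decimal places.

T = A_s f_y = 2.49 × 60 = 149.4 kips.
a = T/(0.85 f'_c b) = 149.4/(0.85 × 6.85 × 19.5) = 1.3159 in.
With β₁ = 0.708, c = a/β₁ = 1.3159/0.708 = 1.86 in.

c ≈ 1.86 in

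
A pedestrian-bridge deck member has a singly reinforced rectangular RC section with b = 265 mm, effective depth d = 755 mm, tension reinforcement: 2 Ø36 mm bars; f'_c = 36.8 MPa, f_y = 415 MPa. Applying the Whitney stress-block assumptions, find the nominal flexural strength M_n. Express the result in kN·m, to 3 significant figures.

M_n ≈ 595 kN·m

A_s = 2 × 1018 = 2036 mm².
T = A_s f_y = 2036 × 415 = 844940 N = 844.94 kN.
From C = T: a = T/(0.85 f'_c b) = 844940/(0.85 × 36.8 × 265) = 101.93 mm.
M_n = T(d − a/2) = 844.94 kN × (755 − 50.965) mm = 594.87 kN·m.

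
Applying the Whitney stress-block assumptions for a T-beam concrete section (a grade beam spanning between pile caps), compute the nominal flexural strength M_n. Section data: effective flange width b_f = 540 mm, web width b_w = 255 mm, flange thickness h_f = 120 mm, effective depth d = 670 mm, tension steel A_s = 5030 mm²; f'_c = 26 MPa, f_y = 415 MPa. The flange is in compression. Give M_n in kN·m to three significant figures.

M_n ≈ 1200 kN·m

Tension: T = A_s f_y = 5030 × 415 = 2087450 N.
Try a within the flange: a = T/(0.85 f'_c b_f) = 2087450/(0.85 × 26 × 540) = 174.92 mm.
a = 174.92 > h_f = 120 mm: the block extends into the web. Split into flange-overhang and web parts.
C_f = 0.85 f'_c (b_f − b_w) h_f = 0.85 × 26 × (540 − 255) × 120 = 755820 N.
Remaining web compression depth: a_w = (T − C_f)/(0.85 f'_c b_w) = (2087450 − 755820)/(0.85 × 26 × 255) = 236.29 mm.
M_n = C_f(d − h_f/2) + (T − C_f)(d − a_w/2) = 755820 × (670 − 60) + 1331630 × (670 − 118.145) = 461.05 + 734.87 = 1195.92 × 10⁶ N·mm.
M_n = 1195.92 kN·m.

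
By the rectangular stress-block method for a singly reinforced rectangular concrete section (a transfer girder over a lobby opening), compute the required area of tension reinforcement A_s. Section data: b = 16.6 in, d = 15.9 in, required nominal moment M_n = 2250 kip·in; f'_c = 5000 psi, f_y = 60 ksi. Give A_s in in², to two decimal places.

A_s ≈ 2.53 in²

From M_n = 0.85 f'_c a b (d − a/2):
a = d − √(d² − 2M_n/(0.85 f'_c b)) = 15.9 − √(15.9² − 2 × 2250/(0.85 × 5 × 16.6)) = 2.151 in.
A_s = 0.85 f'_c a b / f_y = 0.85 × 5 × 2.151 × 16.6 / 60 = 2.529 in².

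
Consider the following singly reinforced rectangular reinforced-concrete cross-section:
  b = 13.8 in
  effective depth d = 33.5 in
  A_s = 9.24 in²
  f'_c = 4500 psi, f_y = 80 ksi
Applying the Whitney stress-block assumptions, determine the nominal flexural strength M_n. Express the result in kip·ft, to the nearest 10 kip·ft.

M_n ≈ 1630 kip·ft

T = A_s f_y = 9.24 × 80 = 739.2 kips.
a = T/(0.85 f'_c b) = 739.2/(0.85 × 4.5 × 13.8) = 14.004 in.
M_n = T(d − a/2) = 739.2 × (33.5 − 7.002) = 19587.3 kip·in = 19587.3/12 = 1632.28 kip·ft.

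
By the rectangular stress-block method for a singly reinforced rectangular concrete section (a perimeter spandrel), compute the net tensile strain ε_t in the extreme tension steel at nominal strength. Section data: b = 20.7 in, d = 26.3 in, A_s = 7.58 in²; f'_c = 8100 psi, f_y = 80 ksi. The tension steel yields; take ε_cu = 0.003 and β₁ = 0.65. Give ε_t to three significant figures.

ε_t ≈ 0.00905

a = A_s f_y/(0.85 f'_c b) = 4.255 in.
β₁ = 0.65, so c = a/β₁ = 4.255/0.65 = 6.546 in.
From the linear strain diagram with ε_cu = 0.003: ε_t = 0.003 (d − c)/c = 0.003 × (26.3 − 6.546)/6.546 = 0.00905.
Since ε_t ≥ 0.005, the section is tension-controlled.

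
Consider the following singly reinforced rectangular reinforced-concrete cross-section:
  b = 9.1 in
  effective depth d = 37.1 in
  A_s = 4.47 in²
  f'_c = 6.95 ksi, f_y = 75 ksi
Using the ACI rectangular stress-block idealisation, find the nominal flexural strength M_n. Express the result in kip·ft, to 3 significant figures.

M_n ≈ 949 kip·ft

T = A_s f_y = 4.47 × 75 = 335.25 kips.
a = T/(0.85 f'_c b) = 335.25/(0.85 × 6.95 × 9.1) = 6.236 in.
M_n = T(d − a/2) = 335.25 × (37.1 − 3.118) = 11392.5 kip·in = 11392.5/12 = 949.38 kip·ft.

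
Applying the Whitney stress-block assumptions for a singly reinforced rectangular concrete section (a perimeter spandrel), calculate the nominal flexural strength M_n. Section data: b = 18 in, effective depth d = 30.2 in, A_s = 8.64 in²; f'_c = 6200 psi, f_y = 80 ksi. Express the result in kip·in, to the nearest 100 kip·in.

T = A_s f_y = 8.64 × 80 = 691.2 kips.
a = T/(0.85 f'_c b) = 691.2/(0.85 × 6.2 × 18) = 7.287 in.
M_n = T(d − a/2) = 691.2 × (30.2 − 3.6435) = 18355.9 kip·in.

M_n ≈ 18400 kip·in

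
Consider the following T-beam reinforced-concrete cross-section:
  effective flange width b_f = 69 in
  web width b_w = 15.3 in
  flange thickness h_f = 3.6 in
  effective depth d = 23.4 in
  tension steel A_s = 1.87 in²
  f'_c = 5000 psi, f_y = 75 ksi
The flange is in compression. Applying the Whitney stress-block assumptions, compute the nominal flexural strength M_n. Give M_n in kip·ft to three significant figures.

M_n ≈ 271 kip·ft

Tension: T = A_s f_y = 1.87 × 75 = 140.25 kips.
Try a within the flange: a = T/(0.85 f'_c b_f) = 140.25/(0.85 × 5 × 69) = 0.478 in.
Since a = 0.478 ≤ h_f = 3.6 in, the stress block lies entirely in the flange; analyse as a rectangular beam of width b_f.
M_n = T(d − a/2) = 140.25 × (23.4 − 0.239) = 3248.3 kip·in.
M_n = 3248.3/12 = 270.69 kip·ft.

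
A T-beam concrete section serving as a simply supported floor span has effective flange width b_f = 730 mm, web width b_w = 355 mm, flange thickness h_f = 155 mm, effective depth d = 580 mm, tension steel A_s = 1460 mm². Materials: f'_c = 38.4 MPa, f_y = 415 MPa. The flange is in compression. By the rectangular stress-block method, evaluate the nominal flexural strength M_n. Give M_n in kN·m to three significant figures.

M_n ≈ 344 kN·m

Tension: T = A_s f_y = 1460 × 415 = 605900 N.
Try a within the flange: a = T/(0.85 f'_c b_f) = 605900/(0.85 × 38.4 × 730) = 25.43 mm.
Since a = 25.43 ≤ h_f = 155 mm, the stress block lies entirely in the flange; analyse as a rectangular beam of width b_f.
M_n = T(d − a/2) = 605900 × (580 − 12.715) = 343.72 × 10⁶ N·mm.
M_n = 343.72 kN·m.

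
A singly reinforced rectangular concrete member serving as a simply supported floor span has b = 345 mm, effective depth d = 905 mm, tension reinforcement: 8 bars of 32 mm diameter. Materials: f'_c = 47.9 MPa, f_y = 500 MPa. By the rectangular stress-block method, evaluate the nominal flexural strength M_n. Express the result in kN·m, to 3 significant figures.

A_s = 8 × 804 = 6432 mm².
T = A_s f_y = 6432 × 500 = 3216000 N = 3216 kN.
From C = T: a = T/(0.85 f'_c b) = 3216000/(0.85 × 47.9 × 345) = 228.95 mm.
M_n = T(d − a/2) = 3216 kN × (905 − 114.475) mm = 2542.33 kN·m.

M_n ≈ 2540 kN·m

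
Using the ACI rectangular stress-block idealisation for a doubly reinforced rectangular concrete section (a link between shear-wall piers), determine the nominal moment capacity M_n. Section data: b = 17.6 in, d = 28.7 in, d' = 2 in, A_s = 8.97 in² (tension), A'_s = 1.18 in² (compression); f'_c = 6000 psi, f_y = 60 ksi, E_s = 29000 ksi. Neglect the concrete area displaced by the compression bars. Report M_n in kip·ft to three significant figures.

Assume both steels yield.
a = (A_s − A'_s) f_y/(0.85 f'_c b) = (8.97 − 1.18) × 60/(0.85 × 6 × 17.6) = 5.207 in.
c = a/β₁ = 5.207/0.75 = 6.943 in; ε'_s = 0.003(c − d')/c = 0.0021 ≥ ε_y = 0.0021, so the compression steel yields.
M_n = (A_s − A'_s) f_y (d − a/2) + A'_s f_y (d − d') = 467.4 × (28.7 − 2.6035) + 70.8 × (28.7 − 2) = 12197.5 + 1890.4 = 14087.9 kip·in = 14087.9/12 = 1173.99 kip·ft.

M_n ≈ 1170 kip·ft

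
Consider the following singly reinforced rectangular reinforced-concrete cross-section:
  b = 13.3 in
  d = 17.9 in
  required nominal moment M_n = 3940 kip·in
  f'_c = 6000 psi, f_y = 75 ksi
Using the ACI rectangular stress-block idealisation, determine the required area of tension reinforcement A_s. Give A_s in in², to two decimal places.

A_s ≈ 3.26 in²

From M_n = 0.85 f'_c a b (d − a/2):
a = d − √(d² − 2M_n/(0.85 f'_c b)) = 17.9 − √(17.9² − 2 × 3940/(0.85 × 6 × 13.3)) = 3.609 in.
A_s = 0.85 f'_c a b / f_y = 0.85 × 6 × 3.609 × 13.3 / 75 = 3.264 in².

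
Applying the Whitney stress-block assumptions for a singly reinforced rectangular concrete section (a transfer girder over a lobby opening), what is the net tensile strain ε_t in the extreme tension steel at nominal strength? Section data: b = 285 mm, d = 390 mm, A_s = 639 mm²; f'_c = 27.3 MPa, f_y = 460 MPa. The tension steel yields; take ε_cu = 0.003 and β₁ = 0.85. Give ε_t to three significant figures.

ε_t ≈ 0.0194

a = A_s f_y/(0.85 f'_c b) = 44.45 mm.
β₁ = 0.85, so c = a/β₁ = 44.45/0.85 = 52.29 mm.
From the linear strain diagram with ε_cu = 0.003: ε_t = 0.003 (d − c)/c = 0.003 × (390 − 52.29)/52.29 = 0.0194.
Since ε_t ≥ 0.005, the section is tension-controlled.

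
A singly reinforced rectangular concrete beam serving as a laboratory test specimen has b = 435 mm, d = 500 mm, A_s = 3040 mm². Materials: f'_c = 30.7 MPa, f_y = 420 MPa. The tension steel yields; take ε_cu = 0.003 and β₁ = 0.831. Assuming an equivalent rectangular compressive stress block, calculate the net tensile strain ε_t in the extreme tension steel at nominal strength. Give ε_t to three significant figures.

a = A_s f_y/(0.85 f'_c b) = 112.48 mm.
β₁ = 0.831, so c = a/β₁ = 112.48/0.831 = 135.35 mm.
From the linear strain diagram with ε_cu = 0.003: ε_t = 0.003 (d − c)/c = 0.003 × (500 − 135.35)/135.35 = 0.00808.
Since ε_t ≥ 0.005, the section is tension-controlled.

ε_t ≈ 0.00808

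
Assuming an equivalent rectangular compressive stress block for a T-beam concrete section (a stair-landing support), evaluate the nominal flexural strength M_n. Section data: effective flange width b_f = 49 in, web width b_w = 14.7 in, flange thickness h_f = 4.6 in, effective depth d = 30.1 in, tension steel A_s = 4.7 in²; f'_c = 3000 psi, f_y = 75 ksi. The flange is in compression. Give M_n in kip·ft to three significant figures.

Tension: T = A_s f_y = 4.7 × 75 = 352.5 kips.
Try a within the flange: a = T/(0.85 f'_c b_f) = 352.5/(0.85 × 3 × 49) = 2.821 in.
Since a = 2.821 ≤ h_f = 4.6 in, the stress block lies entirely in the flange; analyse as a rectangular beam of width b_f.
M_n = T(d − a/2) = 352.5 × (30.1 − 1.4105) = 10113.0 kip·in.
M_n = 10113.0/12 = 842.75 kip·ft.

M_n ≈ 843 kip·ft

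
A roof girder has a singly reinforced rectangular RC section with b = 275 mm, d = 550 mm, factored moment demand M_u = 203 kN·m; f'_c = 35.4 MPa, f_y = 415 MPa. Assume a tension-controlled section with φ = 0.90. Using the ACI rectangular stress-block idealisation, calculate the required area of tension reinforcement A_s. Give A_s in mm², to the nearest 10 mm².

A_s ≈ 1040 mm²

M_n = M_u/φ = 203/0.90 = 225.556 kN·m.
With M_n = 0.85 f'_c a b (d − a/2), solve the quadratic for a:
a = d − √(d² − 2M_n/(0.85 f'_c b)) = 550 − √(550² − 2 × 225.556×10⁶/(0.85 × 35.4 × 275)) = 52.02 mm.
A_s = 0.85 f'_c a b / f_y = 0.85 × 35.4 × 52.02 × 275 / 415 = 1037.2 mm².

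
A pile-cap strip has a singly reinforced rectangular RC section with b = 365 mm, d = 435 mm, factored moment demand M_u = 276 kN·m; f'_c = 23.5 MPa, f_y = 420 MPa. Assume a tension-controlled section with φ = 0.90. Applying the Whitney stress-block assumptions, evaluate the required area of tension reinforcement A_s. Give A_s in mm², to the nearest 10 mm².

M_n = M_u/φ = 276/0.90 = 306.667 kN·m.
With M_n = 0.85 f'_c a b (d − a/2), solve the quadratic for a:
a = d − √(d² − 2M_n/(0.85 f'_c b)) = 435 − √(435² − 2 × 306.667×10⁶/(0.85 × 23.5 × 365)) = 110.81 mm.
A_s = 0.85 f'_c a b / f_y = 0.85 × 23.5 × 110.81 × 365 / 420 = 1923.6 mm².

A_s ≈ 1920 mm²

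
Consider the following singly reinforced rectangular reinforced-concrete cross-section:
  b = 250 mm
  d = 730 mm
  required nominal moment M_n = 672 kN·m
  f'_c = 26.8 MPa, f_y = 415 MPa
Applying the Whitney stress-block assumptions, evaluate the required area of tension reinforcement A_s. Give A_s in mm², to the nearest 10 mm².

With M_n = 0.85 f'_c a b (d − a/2), solve the quadratic for a:
a = d − √(d² − 2M_n/(0.85 f'_c b)) = 730 − √(730² − 2 × 672×10⁶/(0.85 × 26.8 × 250)) = 185.11 mm.
A_s = 0.85 f'_c a b / f_y = 0.85 × 26.8 × 185.11 × 250 / 415 = 2540.2 mm².

A_s ≈ 2540 mm²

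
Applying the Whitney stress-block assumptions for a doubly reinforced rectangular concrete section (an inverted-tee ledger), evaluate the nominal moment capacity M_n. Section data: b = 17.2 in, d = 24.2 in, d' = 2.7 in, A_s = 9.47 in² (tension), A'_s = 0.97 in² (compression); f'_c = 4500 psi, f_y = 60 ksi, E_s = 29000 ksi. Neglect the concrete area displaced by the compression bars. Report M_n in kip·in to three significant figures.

Assume both steels yield.
a = (A_s − A'_s) f_y/(0.85 f'_c b) = (9.47 − 0.97) × 60/(0.85 × 4.5 × 17.2) = 7.752 in.
c = a/β₁ = 7.752/0.825 = 9.396 in; ε'_s = 0.003(c − d')/c = 0.0021 ≥ ε_y = 0.0021, so the compression steel yields.
M_n = (A_s − A'_s) f_y (d − a/2) + A'_s f_y (d − d') = 510 × (24.2 − 3.876) + 58.2 × (24.2 − 2.7) = 10365.2 + 1251.3 = 11616.5 kip·in.

M_n ≈ 11600 kip·in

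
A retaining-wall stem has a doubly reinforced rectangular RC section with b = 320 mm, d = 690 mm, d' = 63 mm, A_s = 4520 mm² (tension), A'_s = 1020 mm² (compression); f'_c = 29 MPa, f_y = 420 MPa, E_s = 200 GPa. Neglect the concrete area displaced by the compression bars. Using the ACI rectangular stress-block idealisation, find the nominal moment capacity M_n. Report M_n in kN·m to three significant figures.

M_n ≈ 1150 kN·m

Assume both tension and compression steel yield.
Net tension couple steel: A_s − A'_s = 3500 mm².
a = (A_s − A'_s) f_y / (0.85 f'_c b) = 1470000/(0.85 × 29 × 320) = 186.36 mm.
c = a/β₁ = 186.36/0.843 = 221.07 mm; ε'_s = 0.003(c − d')/c = 0.0021 ≥ f_y/E_s = 0.0021, so compression steel does yield.
M_n = (A_s − A'_s) f_y (d − a/2) + A'_s f_y (d − d') = [1470000 × (690 − 93.18) + 428400 × (690 − 63)] × 10⁻⁶ = 877.33 + 268.61 = 1145.94 kN·m.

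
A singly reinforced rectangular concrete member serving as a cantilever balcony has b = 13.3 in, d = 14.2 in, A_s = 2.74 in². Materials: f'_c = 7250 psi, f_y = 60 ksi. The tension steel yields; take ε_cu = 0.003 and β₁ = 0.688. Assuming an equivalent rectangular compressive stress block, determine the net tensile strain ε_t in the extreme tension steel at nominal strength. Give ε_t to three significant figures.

ε_t ≈ 0.0116

a = A_s f_y/(0.85 f'_c b) = 2.006 in.
β₁ = 0.688, so c = a/β₁ = 2.006/0.688 = 2.916 in.
From the linear strain diagram with ε_cu = 0.003: ε_t = 0.003 (d − c)/c = 0.003 × (14.2 − 2.916)/2.916 = 0.0116.
Since ε_t ≥ 0.005, the section is tension-controlled.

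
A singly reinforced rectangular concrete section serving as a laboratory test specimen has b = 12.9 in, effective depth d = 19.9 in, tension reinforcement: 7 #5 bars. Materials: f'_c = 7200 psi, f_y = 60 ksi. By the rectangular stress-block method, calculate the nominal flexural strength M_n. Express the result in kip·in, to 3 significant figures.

M_n ≈ 2480 kip·in

A_s = 7 × 0.31 = 2.17 in².
T = A_s f_y = 2.17 × 60 = 130.2 kips.
a = T/(0.85 f'_c b) = 130.2/(0.85 × 7.2 × 12.9) = 1.649 in.
M_n = T(d − a/2) = 130.2 × (19.9 − 0.8245) = 2483.6 kip·in.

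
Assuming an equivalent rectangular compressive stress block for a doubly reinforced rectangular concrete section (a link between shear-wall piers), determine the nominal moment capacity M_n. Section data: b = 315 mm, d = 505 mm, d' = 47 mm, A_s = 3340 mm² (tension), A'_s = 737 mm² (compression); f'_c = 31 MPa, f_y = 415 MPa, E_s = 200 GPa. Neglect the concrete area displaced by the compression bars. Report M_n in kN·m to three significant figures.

M_n ≈ 615 kN·m

Assume both tension and compression steel yield.
Net tension couple steel: A_s − A'_s = 2603 mm².
a = (A_s − A'_s) f_y / (0.85 f'_c b) = 1080245/(0.85 × 31 × 315) = 130.15 mm.
c = a/β₁ = 130.15/0.829 = 157.00 mm; ε'_s = 0.003(c − d')/c = 0.0021 ≥ f_y/E_s = 0.0021, so compression steel does yield.
M_n = (A_s − A'_s) f_y (d − a/2) + A'_s f_y (d − d') = [1080245 × (505 − 65.075) + 305855 × (505 − 47)] × 10⁻⁶ = 475.23 + 140.08 = 615.31 kN·m.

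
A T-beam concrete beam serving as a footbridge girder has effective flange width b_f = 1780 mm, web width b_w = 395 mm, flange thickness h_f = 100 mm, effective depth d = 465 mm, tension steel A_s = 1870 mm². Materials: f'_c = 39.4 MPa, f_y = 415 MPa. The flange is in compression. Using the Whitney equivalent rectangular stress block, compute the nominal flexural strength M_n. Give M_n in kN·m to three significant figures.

M_n ≈ 356 kN·m

Tension: T = A_s f_y = 1870 × 415 = 776050 N.
Try a within the flange: a = T/(0.85 f'_c b_f) = 776050/(0.85 × 39.4 × 1780) = 13.02 mm.
Since a = 13.02 ≤ h_f = 100 mm, the stress block lies entirely in the flange; analyse as a rectangular beam of width b_f.
M_n = T(d − a/2) = 776050 × (465 − 6.51) = 355.81 × 10⁶ N·mm.
M_n = 355.81 kN·m.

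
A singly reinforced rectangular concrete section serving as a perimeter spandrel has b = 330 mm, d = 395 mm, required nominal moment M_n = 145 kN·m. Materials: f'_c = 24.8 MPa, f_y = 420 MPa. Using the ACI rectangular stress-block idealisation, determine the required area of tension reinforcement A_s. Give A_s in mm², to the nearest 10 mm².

With M_n = 0.85 f'_c a b (d − a/2), solve the quadratic for a:
a = d − √(d² − 2M_n/(0.85 f'_c b)) = 395 − √(395² − 2 × 145×10⁶/(0.85 × 24.8 × 330)) = 56.86 mm.
A_s = 0.85 f'_c a b / f_y = 0.85 × 24.8 × 56.86 × 330 / 420 = 941.8 mm².

A_s ≈ 940 mm²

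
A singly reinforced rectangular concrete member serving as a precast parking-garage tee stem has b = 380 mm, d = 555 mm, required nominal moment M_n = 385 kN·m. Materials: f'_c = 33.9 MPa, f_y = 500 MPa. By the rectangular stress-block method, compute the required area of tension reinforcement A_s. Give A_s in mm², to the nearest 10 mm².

A_s ≈ 1480 mm²

With M_n = 0.85 f'_c a b (d − a/2), solve the quadratic for a:
a = d − √(d² − 2M_n/(0.85 f'_c b)) = 555 − √(555² − 2 × 385×10⁶/(0.85 × 33.9 × 380)) = 67.45 mm.
A_s = 0.85 f'_c a b / f_y = 0.85 × 33.9 × 67.45 × 380 / 500 = 1477.1 mm².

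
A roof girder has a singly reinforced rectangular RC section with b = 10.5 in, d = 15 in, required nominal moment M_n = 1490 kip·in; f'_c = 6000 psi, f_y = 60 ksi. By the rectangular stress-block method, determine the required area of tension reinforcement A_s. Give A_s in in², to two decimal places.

From M_n = 0.85 f'_c a b (d − a/2):
a = d − √(d² − 2M_n/(0.85 f'_c b)) = 15 − √(15² − 2 × 1490/(0.85 × 6 × 10.5)) = 1.987 in.
A_s = 0.85 f'_c a b / f_y = 0.85 × 6 × 1.987 × 10.5 / 60 = 1.773 in².

A_s ≈ 1.77 in²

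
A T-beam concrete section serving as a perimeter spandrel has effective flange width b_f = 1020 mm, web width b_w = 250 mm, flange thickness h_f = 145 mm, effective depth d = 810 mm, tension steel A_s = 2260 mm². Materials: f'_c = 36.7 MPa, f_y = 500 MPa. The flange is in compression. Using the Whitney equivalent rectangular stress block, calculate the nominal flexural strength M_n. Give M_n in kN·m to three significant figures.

M_n ≈ 895 kN·m

Tension: T = A_s f_y = 2260 × 500 = 1130000 N.
Try a within the flange: a = T/(0.85 f'_c b_f) = 1130000/(0.85 × 36.7 × 1020) = 35.51 mm.
Since a = 35.51 ≤ h_f = 145 mm, the stress block lies entirely in the flange; analyse as a rectangular beam of width b_f.
M_n = T(d − a/2) = 1130000 × (810 − 17.755) = 895.24 × 10⁶ N·mm.
M_n = 895.24 kN·m.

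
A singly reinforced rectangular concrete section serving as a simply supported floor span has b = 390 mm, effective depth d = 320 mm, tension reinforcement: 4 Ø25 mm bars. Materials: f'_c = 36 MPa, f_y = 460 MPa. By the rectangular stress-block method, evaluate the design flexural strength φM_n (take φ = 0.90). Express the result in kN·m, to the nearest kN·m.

φM_n ≈ 229 kN·m

A_s = 4 × 491 = 1964 mm².
T = A_s f_y = 1964 × 460 = 903440 N = 903.44 kN.
From C = T: a = T/(0.85 f'_c b) = 903440/(0.85 × 36 × 390) = 75.70 mm.
M_n = T(d − a/2) = 903.44 kN × (320 − 37.85) mm = 254.91 kN·m.
φM_n = 0.90 × 254.91 = 229.42 kN·m.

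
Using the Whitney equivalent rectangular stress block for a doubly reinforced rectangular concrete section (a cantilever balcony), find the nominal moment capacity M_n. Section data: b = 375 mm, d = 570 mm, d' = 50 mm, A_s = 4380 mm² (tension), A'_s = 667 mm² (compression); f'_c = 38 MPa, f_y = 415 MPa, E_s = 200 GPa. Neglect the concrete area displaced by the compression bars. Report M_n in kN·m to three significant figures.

M_n ≈ 924 kN·m

Assume both tension and compression steel yield.
Net tension couple steel: A_s − A'_s = 3713 mm².
a = (A_s − A'_s) f_y / (0.85 f'_c b) = 1540895/(0.85 × 38 × 375) = 127.22 mm.
c = a/β₁ = 127.22/0.779 = 163.31 mm; ε'_s = 0.003(c − d')/c = 0.0021 ≥ f_y/E_s = 0.0021, so compression steel does yield.
M_n = (A_s − A'_s) f_y (d − a/2) + A'_s f_y (d − d') = [1540895 × (570 − 63.61) + 276805 × (570 − 50)] × 10⁻⁶ = 780.29 + 143.94 = 924.23 kN·m.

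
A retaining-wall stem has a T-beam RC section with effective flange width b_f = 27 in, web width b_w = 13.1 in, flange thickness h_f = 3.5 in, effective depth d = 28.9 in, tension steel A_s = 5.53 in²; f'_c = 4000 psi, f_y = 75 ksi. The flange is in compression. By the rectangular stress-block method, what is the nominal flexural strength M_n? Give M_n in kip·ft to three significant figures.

M_n ≈ 917 kip·ft

Tension: T = A_s f_y = 5.53 × 75 = 414.75 kips.
Try a within the flange: a = T/(0.85 f'_c b_f) = 414.75/(0.85 × 4 × 27) = 4.518 in.
a = 4.518 > h_f = 3.5 in: the block extends into the web. Split into flange-overhang and web parts.
C_f = 0.85 f'_c (b_f − b_w) h_f = 0.85 × 4 × (27 − 13.1) × 3.5 = 165.4 kips.
Remaining web compression depth: a_w = (T − C_f)/(0.85 f'_c b_w) = (414.75 − 165.4)/(0.85 × 4 × 13.1) = 5.598 in.
M_n = C_f(d − h_f/2) + (T − C_f)(d − a_w/2) = 165.4 × (28.9 − 1.75) + 249.35 × (28.9 − 2.799) = 4490.6 + 6508.3 = 10998.9 kip·in.
M_n = 10998.9/12 = 916.58 kip·ft.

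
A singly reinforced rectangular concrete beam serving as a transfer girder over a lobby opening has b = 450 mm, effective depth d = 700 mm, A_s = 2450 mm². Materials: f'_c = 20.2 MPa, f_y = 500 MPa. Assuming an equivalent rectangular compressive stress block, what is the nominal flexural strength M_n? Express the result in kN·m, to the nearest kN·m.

M_n ≈ 760 kN·m

T = A_s f_y = 2450 × 500 = 1225000 N = 1225 kN.
From C = T: a = T/(0.85 f'_c b) = 1225000/(0.85 × 20.2 × 450) = 158.55 mm.
M_n = T(d − a/2) = 1225 kN × (700 − 79.275) mm = 760.39 kN·m.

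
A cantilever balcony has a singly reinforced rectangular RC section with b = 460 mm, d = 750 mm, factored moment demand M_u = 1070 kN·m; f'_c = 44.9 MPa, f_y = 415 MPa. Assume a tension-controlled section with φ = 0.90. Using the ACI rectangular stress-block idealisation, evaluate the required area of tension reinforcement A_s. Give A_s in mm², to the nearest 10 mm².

A_s ≈ 4080 mm²

M_n = M_u/φ = 1070/0.90 = 1188.89 kN·m.
With M_n = 0.85 f'_c a b (d − a/2), solve the quadratic for a:
a = d − √(d² − 2M_n/(0.85 f'_c b)) = 750 − √(750² − 2 × 1188.89×10⁶/(0.85 × 44.9 × 460)) = 96.50 mm.
A_s = 0.85 f'_c a b / f_y = 0.85 × 44.9 × 96.50 × 460 / 415 = 4082.3 mm².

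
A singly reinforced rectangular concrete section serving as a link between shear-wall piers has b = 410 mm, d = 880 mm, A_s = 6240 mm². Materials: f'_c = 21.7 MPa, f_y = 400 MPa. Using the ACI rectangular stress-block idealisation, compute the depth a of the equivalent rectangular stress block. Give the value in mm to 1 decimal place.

T = A_s f_y = 6240 × 400 = 2496000 N = 2496 kN.
Setting C = 0.85 f'_c a b equal to T: a = 2496000/(0.85 × 21.7 × 410) = 330.1 mm.

a ≈ 330.1 mm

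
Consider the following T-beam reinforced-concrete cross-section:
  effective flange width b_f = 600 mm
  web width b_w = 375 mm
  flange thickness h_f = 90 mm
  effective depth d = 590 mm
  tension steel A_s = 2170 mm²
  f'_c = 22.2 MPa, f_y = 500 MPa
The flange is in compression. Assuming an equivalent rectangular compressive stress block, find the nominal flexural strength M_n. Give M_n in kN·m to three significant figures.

Tension: T = A_s f_y = 2170 × 500 = 1085000 N.
Try a within the flange: a = T/(0.85 f'_c b_f) = 1085000/(0.85 × 22.2 × 600) = 95.83 mm.
a = 95.83 > h_f = 90 mm: the block extends into the web. Split into flange-overhang and web parts.
C_f = 0.85 f'_c (b_f − b_w) h_f = 0.85 × 22.2 × (600 − 375) × 90 = 382118 N.
Remaining web compression depth: a_w = (T − C_f)/(0.85 f'_c b_w) = (1085000 − 382118)/(0.85 × 22.2 × 375) = 99.33 mm.
M_n = C_f(d − h_f/2) + (T − C_f)(d − a_w/2) = 382118 × (590 − 45) + 702882 × (590 − 49.665) = 208.25 + 379.79 = 588.04 × 10⁶ N·mm.
M_n = 588.04 kN·m.

M_n ≈ 588 kN·m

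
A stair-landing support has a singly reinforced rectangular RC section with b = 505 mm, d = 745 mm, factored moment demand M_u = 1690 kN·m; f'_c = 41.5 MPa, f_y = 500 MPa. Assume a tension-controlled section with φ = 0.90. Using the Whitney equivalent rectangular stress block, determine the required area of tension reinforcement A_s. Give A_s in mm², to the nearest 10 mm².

A_s ≈ 5640 mm²

M_n = M_u/φ = 1690/0.90 = 1877.78 kN·m.
With M_n = 0.85 f'_c a b (d − a/2), solve the quadratic for a:
a = d − √(d² − 2M_n/(0.85 f'_c b)) = 745 − √(745² − 2 × 1877.78×10⁶/(0.85 × 41.5 × 505)) = 158.31 mm.
A_s = 0.85 f'_c a b / f_y = 0.85 × 41.5 × 158.31 × 505 / 500 = 5640.2 mm².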